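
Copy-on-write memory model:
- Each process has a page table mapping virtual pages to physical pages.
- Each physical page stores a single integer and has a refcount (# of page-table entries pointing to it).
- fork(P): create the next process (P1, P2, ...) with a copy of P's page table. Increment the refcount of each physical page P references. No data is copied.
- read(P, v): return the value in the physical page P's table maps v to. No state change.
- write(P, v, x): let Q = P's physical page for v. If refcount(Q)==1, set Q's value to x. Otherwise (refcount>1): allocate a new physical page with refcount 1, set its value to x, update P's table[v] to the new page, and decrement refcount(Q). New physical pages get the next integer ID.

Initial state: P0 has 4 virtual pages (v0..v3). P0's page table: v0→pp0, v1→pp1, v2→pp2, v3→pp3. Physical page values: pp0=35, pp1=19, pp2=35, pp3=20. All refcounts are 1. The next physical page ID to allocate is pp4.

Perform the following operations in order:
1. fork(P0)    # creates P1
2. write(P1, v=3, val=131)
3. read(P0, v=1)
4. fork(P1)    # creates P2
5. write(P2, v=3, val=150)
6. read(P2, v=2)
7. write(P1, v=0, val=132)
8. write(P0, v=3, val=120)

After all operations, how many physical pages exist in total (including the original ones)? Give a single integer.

Answer: 7

Derivation:
Op 1: fork(P0) -> P1. 4 ppages; refcounts: pp0:2 pp1:2 pp2:2 pp3:2
Op 2: write(P1, v3, 131). refcount(pp3)=2>1 -> COPY to pp4. 5 ppages; refcounts: pp0:2 pp1:2 pp2:2 pp3:1 pp4:1
Op 3: read(P0, v1) -> 19. No state change.
Op 4: fork(P1) -> P2. 5 ppages; refcounts: pp0:3 pp1:3 pp2:3 pp3:1 pp4:2
Op 5: write(P2, v3, 150). refcount(pp4)=2>1 -> COPY to pp5. 6 ppages; refcounts: pp0:3 pp1:3 pp2:3 pp3:1 pp4:1 pp5:1
Op 6: read(P2, v2) -> 35. No state change.
Op 7: write(P1, v0, 132). refcount(pp0)=3>1 -> COPY to pp6. 7 ppages; refcounts: pp0:2 pp1:3 pp2:3 pp3:1 pp4:1 pp5:1 pp6:1
Op 8: write(P0, v3, 120). refcount(pp3)=1 -> write in place. 7 ppages; refcounts: pp0:2 pp1:3 pp2:3 pp3:1 pp4:1 pp5:1 pp6:1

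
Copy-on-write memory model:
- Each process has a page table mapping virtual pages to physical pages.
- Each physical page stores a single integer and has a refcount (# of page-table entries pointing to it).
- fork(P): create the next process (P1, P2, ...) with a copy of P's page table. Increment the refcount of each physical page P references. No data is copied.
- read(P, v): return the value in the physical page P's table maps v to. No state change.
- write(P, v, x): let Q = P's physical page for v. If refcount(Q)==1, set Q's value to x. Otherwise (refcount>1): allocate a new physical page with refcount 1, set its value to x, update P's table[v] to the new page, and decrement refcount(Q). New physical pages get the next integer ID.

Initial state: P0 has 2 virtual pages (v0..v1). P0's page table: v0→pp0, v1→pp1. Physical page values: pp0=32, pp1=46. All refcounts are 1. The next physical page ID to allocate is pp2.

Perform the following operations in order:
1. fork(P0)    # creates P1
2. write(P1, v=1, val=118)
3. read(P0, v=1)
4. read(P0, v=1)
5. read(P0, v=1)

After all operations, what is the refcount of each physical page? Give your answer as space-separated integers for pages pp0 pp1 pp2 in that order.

Op 1: fork(P0) -> P1. 2 ppages; refcounts: pp0:2 pp1:2
Op 2: write(P1, v1, 118). refcount(pp1)=2>1 -> COPY to pp2. 3 ppages; refcounts: pp0:2 pp1:1 pp2:1
Op 3: read(P0, v1) -> 46. No state change.
Op 4: read(P0, v1) -> 46. No state change.
Op 5: read(P0, v1) -> 46. No state change.

Answer: 2 1 1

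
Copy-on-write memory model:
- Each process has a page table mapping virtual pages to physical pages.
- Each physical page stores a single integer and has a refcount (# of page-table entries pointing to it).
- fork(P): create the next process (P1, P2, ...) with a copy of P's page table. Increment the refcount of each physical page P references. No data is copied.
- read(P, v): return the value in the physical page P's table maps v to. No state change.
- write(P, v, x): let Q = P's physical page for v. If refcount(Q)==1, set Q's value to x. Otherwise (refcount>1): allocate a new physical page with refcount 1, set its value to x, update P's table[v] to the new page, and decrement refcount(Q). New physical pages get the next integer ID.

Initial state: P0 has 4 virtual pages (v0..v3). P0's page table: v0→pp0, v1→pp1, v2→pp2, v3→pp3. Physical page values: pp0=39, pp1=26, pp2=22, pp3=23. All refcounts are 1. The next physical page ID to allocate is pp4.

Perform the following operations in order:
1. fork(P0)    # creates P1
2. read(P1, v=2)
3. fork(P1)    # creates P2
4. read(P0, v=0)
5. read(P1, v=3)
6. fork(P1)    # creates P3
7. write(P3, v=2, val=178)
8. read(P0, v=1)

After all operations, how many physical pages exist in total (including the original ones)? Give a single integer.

Answer: 5

Derivation:
Op 1: fork(P0) -> P1. 4 ppages; refcounts: pp0:2 pp1:2 pp2:2 pp3:2
Op 2: read(P1, v2) -> 22. No state change.
Op 3: fork(P1) -> P2. 4 ppages; refcounts: pp0:3 pp1:3 pp2:3 pp3:3
Op 4: read(P0, v0) -> 39. No state change.
Op 5: read(P1, v3) -> 23. No state change.
Op 6: fork(P1) -> P3. 4 ppages; refcounts: pp0:4 pp1:4 pp2:4 pp3:4
Op 7: write(P3, v2, 178). refcount(pp2)=4>1 -> COPY to pp4. 5 ppages; refcounts: pp0:4 pp1:4 pp2:3 pp3:4 pp4:1
Op 8: read(P0, v1) -> 26. No state change.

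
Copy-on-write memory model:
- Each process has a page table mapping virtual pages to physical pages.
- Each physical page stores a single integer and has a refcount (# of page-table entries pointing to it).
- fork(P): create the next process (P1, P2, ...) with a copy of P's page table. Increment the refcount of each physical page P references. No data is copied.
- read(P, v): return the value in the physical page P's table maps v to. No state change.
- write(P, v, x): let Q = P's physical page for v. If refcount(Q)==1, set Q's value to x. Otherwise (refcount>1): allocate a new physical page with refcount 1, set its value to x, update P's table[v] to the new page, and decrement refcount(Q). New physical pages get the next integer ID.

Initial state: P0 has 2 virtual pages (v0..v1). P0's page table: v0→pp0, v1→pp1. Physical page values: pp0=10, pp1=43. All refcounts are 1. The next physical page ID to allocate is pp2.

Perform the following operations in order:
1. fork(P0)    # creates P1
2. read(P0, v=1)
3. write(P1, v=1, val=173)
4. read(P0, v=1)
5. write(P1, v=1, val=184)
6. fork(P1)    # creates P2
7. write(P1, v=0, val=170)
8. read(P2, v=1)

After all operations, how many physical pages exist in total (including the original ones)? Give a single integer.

Op 1: fork(P0) -> P1. 2 ppages; refcounts: pp0:2 pp1:2
Op 2: read(P0, v1) -> 43. No state change.
Op 3: write(P1, v1, 173). refcount(pp1)=2>1 -> COPY to pp2. 3 ppages; refcounts: pp0:2 pp1:1 pp2:1
Op 4: read(P0, v1) -> 43. No state change.
Op 5: write(P1, v1, 184). refcount(pp2)=1 -> write in place. 3 ppages; refcounts: pp0:2 pp1:1 pp2:1
Op 6: fork(P1) -> P2. 3 ppages; refcounts: pp0:3 pp1:1 pp2:2
Op 7: write(P1, v0, 170). refcount(pp0)=3>1 -> COPY to pp3. 4 ppages; refcounts: pp0:2 pp1:1 pp2:2 pp3:1
Op 8: read(P2, v1) -> 184. No state change.

Answer: 4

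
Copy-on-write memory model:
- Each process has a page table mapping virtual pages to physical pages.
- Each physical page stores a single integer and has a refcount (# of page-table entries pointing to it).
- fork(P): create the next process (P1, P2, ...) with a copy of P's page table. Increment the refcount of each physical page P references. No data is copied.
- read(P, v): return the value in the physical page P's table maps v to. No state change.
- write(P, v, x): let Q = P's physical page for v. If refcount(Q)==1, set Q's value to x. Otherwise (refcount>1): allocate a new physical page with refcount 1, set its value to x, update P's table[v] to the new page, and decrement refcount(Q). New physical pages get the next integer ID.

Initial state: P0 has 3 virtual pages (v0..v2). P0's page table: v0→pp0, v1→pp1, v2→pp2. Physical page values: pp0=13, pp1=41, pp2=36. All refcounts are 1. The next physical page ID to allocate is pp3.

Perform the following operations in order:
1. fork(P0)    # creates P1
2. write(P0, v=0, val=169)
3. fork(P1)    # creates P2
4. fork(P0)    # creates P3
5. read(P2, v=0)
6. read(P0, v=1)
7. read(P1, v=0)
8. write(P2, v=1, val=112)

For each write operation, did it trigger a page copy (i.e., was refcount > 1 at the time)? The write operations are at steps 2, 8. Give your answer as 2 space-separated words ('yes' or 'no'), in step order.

Op 1: fork(P0) -> P1. 3 ppages; refcounts: pp0:2 pp1:2 pp2:2
Op 2: write(P0, v0, 169). refcount(pp0)=2>1 -> COPY to pp3. 4 ppages; refcounts: pp0:1 pp1:2 pp2:2 pp3:1
Op 3: fork(P1) -> P2. 4 ppages; refcounts: pp0:2 pp1:3 pp2:3 pp3:1
Op 4: fork(P0) -> P3. 4 ppages; refcounts: pp0:2 pp1:4 pp2:4 pp3:2
Op 5: read(P2, v0) -> 13. No state change.
Op 6: read(P0, v1) -> 41. No state change.
Op 7: read(P1, v0) -> 13. No state change.
Op 8: write(P2, v1, 112). refcount(pp1)=4>1 -> COPY to pp4. 5 ppages; refcounts: pp0:2 pp1:3 pp2:4 pp3:2 pp4:1

yes yes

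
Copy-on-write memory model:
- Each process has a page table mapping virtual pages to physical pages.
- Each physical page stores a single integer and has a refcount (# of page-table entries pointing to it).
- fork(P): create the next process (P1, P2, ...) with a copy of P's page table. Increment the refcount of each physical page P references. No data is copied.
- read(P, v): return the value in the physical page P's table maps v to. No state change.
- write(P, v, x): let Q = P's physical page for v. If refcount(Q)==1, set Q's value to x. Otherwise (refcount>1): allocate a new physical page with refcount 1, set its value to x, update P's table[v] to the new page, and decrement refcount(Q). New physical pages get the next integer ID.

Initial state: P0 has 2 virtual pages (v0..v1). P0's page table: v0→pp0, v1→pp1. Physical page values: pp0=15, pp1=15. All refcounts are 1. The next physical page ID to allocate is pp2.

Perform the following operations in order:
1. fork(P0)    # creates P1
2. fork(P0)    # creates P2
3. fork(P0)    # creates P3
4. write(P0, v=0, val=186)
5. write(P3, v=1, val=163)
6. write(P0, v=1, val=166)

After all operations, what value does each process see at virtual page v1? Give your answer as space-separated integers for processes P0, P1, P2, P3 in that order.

Op 1: fork(P0) -> P1. 2 ppages; refcounts: pp0:2 pp1:2
Op 2: fork(P0) -> P2. 2 ppages; refcounts: pp0:3 pp1:3
Op 3: fork(P0) -> P3. 2 ppages; refcounts: pp0:4 pp1:4
Op 4: write(P0, v0, 186). refcount(pp0)=4>1 -> COPY to pp2. 3 ppages; refcounts: pp0:3 pp1:4 pp2:1
Op 5: write(P3, v1, 163). refcount(pp1)=4>1 -> COPY to pp3. 4 ppages; refcounts: pp0:3 pp1:3 pp2:1 pp3:1
Op 6: write(P0, v1, 166). refcount(pp1)=3>1 -> COPY to pp4. 5 ppages; refcounts: pp0:3 pp1:2 pp2:1 pp3:1 pp4:1
P0: v1 -> pp4 = 166
P1: v1 -> pp1 = 15
P2: v1 -> pp1 = 15
P3: v1 -> pp3 = 163

Answer: 166 15 15 163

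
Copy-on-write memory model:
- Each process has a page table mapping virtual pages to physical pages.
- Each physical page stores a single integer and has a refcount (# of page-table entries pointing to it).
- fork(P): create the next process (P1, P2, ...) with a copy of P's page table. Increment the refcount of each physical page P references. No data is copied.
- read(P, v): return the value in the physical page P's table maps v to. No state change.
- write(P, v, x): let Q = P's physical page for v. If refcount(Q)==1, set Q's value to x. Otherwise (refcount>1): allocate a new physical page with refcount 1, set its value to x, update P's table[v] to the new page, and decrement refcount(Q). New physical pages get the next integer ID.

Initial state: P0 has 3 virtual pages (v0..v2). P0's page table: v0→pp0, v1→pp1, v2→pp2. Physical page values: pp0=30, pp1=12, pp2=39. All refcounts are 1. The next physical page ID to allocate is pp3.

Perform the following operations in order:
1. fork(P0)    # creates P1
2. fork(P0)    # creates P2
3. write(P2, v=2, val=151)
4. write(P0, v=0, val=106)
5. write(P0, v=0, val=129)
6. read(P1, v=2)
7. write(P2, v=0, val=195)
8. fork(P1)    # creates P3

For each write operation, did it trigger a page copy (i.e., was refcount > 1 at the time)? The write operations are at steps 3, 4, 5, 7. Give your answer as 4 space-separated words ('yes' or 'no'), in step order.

Op 1: fork(P0) -> P1. 3 ppages; refcounts: pp0:2 pp1:2 pp2:2
Op 2: fork(P0) -> P2. 3 ppages; refcounts: pp0:3 pp1:3 pp2:3
Op 3: write(P2, v2, 151). refcount(pp2)=3>1 -> COPY to pp3. 4 ppages; refcounts: pp0:3 pp1:3 pp2:2 pp3:1
Op 4: write(P0, v0, 106). refcount(pp0)=3>1 -> COPY to pp4. 5 ppages; refcounts: pp0:2 pp1:3 pp2:2 pp3:1 pp4:1
Op 5: write(P0, v0, 129). refcount(pp4)=1 -> write in place. 5 ppages; refcounts: pp0:2 pp1:3 pp2:2 pp3:1 pp4:1
Op 6: read(P1, v2) -> 39. No state change.
Op 7: write(P2, v0, 195). refcount(pp0)=2>1 -> COPY to pp5. 6 ppages; refcounts: pp0:1 pp1:3 pp2:2 pp3:1 pp4:1 pp5:1
Op 8: fork(P1) -> P3. 6 ppages; refcounts: pp0:2 pp1:4 pp2:3 pp3:1 pp4:1 pp5:1

yes yes no yes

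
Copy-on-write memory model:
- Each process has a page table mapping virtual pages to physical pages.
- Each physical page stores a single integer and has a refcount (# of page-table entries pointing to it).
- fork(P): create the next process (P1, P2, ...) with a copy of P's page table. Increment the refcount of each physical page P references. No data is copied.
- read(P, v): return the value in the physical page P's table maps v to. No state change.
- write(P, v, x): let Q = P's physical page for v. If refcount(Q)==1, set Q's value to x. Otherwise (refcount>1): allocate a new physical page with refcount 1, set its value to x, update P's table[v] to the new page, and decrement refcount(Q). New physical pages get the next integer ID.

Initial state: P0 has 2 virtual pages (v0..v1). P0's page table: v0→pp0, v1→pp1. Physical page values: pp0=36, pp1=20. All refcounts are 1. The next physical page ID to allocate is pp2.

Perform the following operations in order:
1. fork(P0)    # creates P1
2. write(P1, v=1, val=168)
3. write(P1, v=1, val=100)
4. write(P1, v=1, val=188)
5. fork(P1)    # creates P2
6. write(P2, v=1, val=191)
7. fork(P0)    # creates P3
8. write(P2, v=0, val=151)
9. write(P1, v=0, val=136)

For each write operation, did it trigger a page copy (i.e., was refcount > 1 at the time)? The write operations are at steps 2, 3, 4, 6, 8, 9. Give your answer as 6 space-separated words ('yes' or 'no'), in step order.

Op 1: fork(P0) -> P1. 2 ppages; refcounts: pp0:2 pp1:2
Op 2: write(P1, v1, 168). refcount(pp1)=2>1 -> COPY to pp2. 3 ppages; refcounts: pp0:2 pp1:1 pp2:1
Op 3: write(P1, v1, 100). refcount(pp2)=1 -> write in place. 3 ppages; refcounts: pp0:2 pp1:1 pp2:1
Op 4: write(P1, v1, 188). refcount(pp2)=1 -> write in place. 3 ppages; refcounts: pp0:2 pp1:1 pp2:1
Op 5: fork(P1) -> P2. 3 ppages; refcounts: pp0:3 pp1:1 pp2:2
Op 6: write(P2, v1, 191). refcount(pp2)=2>1 -> COPY to pp3. 4 ppages; refcounts: pp0:3 pp1:1 pp2:1 pp3:1
Op 7: fork(P0) -> P3. 4 ppages; refcounts: pp0:4 pp1:2 pp2:1 pp3:1
Op 8: write(P2, v0, 151). refcount(pp0)=4>1 -> COPY to pp4. 5 ppages; refcounts: pp0:3 pp1:2 pp2:1 pp3:1 pp4:1
Op 9: write(P1, v0, 136). refcount(pp0)=3>1 -> COPY to pp5. 6 ppages; refcounts: pp0:2 pp1:2 pp2:1 pp3:1 pp4:1 pp5:1

yes no no yes yes yes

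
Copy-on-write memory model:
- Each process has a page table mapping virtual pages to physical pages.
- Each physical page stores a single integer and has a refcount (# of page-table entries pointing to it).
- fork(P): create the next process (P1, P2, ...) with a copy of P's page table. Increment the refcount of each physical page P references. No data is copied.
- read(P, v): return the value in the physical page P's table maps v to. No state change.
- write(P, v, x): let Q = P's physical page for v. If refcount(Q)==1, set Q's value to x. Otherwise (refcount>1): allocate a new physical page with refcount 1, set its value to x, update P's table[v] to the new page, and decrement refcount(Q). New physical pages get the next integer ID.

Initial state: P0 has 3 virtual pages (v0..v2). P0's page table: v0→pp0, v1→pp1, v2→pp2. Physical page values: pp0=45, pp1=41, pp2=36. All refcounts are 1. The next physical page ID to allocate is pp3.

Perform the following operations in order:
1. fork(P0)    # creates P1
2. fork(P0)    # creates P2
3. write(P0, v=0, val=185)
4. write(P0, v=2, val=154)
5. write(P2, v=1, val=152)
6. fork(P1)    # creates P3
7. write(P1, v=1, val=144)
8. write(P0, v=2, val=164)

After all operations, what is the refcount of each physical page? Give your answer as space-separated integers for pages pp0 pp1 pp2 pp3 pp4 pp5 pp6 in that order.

Answer: 3 2 3 1 1 1 1

Derivation:
Op 1: fork(P0) -> P1. 3 ppages; refcounts: pp0:2 pp1:2 pp2:2
Op 2: fork(P0) -> P2. 3 ppages; refcounts: pp0:3 pp1:3 pp2:3
Op 3: write(P0, v0, 185). refcount(pp0)=3>1 -> COPY to pp3. 4 ppages; refcounts: pp0:2 pp1:3 pp2:3 pp3:1
Op 4: write(P0, v2, 154). refcount(pp2)=3>1 -> COPY to pp4. 5 ppages; refcounts: pp0:2 pp1:3 pp2:2 pp3:1 pp4:1
Op 5: write(P2, v1, 152). refcount(pp1)=3>1 -> COPY to pp5. 6 ppages; refcounts: pp0:2 pp1:2 pp2:2 pp3:1 pp4:1 pp5:1
Op 6: fork(P1) -> P3. 6 ppages; refcounts: pp0:3 pp1:3 pp2:3 pp3:1 pp4:1 pp5:1
Op 7: write(P1, v1, 144). refcount(pp1)=3>1 -> COPY to pp6. 7 ppages; refcounts: pp0:3 pp1:2 pp2:3 pp3:1 pp4:1 pp5:1 pp6:1
Op 8: write(P0, v2, 164). refcount(pp4)=1 -> write in place. 7 ppages; refcounts: pp0:3 pp1:2 pp2:3 pp3:1 pp4:1 pp5:1 pp6:1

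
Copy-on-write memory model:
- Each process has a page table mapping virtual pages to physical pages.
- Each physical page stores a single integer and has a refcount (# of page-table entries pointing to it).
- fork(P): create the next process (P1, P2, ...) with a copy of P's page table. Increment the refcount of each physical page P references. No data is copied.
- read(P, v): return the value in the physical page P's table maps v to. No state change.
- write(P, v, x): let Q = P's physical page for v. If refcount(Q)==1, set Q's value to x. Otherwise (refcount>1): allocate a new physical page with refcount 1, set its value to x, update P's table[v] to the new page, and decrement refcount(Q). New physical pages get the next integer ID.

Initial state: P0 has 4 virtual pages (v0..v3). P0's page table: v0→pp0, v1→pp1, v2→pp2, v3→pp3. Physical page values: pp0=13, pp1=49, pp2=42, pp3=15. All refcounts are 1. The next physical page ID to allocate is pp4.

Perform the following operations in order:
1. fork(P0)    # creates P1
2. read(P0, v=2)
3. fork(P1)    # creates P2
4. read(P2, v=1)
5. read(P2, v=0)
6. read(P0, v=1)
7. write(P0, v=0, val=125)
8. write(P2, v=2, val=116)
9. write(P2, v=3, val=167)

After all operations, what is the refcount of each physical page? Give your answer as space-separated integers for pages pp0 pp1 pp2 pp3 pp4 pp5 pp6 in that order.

Op 1: fork(P0) -> P1. 4 ppages; refcounts: pp0:2 pp1:2 pp2:2 pp3:2
Op 2: read(P0, v2) -> 42. No state change.
Op 3: fork(P1) -> P2. 4 ppages; refcounts: pp0:3 pp1:3 pp2:3 pp3:3
Op 4: read(P2, v1) -> 49. No state change.
Op 5: read(P2, v0) -> 13. No state change.
Op 6: read(P0, v1) -> 49. No state change.
Op 7: write(P0, v0, 125). refcount(pp0)=3>1 -> COPY to pp4. 5 ppages; refcounts: pp0:2 pp1:3 pp2:3 pp3:3 pp4:1
Op 8: write(P2, v2, 116). refcount(pp2)=3>1 -> COPY to pp5. 6 ppages; refcounts: pp0:2 pp1:3 pp2:2 pp3:3 pp4:1 pp5:1
Op 9: write(P2, v3, 167). refcount(pp3)=3>1 -> COPY to pp6. 7 ppages; refcounts: pp0:2 pp1:3 pp2:2 pp3:2 pp4:1 pp5:1 pp6:1

Answer: 2 3 2 2 1 1 1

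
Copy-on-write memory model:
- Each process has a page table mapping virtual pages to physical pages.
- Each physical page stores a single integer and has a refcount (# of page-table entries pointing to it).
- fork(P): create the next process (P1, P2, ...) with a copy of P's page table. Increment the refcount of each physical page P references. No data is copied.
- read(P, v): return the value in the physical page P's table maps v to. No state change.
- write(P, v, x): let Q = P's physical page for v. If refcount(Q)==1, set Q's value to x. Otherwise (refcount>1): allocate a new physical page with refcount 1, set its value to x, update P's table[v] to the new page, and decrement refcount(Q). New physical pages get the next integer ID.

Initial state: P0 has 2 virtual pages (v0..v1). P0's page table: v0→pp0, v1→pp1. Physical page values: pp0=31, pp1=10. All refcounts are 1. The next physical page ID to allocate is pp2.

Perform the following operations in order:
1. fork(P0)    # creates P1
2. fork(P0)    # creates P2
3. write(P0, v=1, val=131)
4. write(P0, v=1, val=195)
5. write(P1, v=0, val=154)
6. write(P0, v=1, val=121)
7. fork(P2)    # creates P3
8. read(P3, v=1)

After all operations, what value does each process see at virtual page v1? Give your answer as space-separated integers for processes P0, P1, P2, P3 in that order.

Answer: 121 10 10 10

Derivation:
Op 1: fork(P0) -> P1. 2 ppages; refcounts: pp0:2 pp1:2
Op 2: fork(P0) -> P2. 2 ppages; refcounts: pp0:3 pp1:3
Op 3: write(P0, v1, 131). refcount(pp1)=3>1 -> COPY to pp2. 3 ppages; refcounts: pp0:3 pp1:2 pp2:1
Op 4: write(P0, v1, 195). refcount(pp2)=1 -> write in place. 3 ppages; refcounts: pp0:3 pp1:2 pp2:1
Op 5: write(P1, v0, 154). refcount(pp0)=3>1 -> COPY to pp3. 4 ppages; refcounts: pp0:2 pp1:2 pp2:1 pp3:1
Op 6: write(P0, v1, 121). refcount(pp2)=1 -> write in place. 4 ppages; refcounts: pp0:2 pp1:2 pp2:1 pp3:1
Op 7: fork(P2) -> P3. 4 ppages; refcounts: pp0:3 pp1:3 pp2:1 pp3:1
Op 8: read(P3, v1) -> 10. No state change.
P0: v1 -> pp2 = 121
P1: v1 -> pp1 = 10
P2: v1 -> pp1 = 10
P3: v1 -> pp1 = 10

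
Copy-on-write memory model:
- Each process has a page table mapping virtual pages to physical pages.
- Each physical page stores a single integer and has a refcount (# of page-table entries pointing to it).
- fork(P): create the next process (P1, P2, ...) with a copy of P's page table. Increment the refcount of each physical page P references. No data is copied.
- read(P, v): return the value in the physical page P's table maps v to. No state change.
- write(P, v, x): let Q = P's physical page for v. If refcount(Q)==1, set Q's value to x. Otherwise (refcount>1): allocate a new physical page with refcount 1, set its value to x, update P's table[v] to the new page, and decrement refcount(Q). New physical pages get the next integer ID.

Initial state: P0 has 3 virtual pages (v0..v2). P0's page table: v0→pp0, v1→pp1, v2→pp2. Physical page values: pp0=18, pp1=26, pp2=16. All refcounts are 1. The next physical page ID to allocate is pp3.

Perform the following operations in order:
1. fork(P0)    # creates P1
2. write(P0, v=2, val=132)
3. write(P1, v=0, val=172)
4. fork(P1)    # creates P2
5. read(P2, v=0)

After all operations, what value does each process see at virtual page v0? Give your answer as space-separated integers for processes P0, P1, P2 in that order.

Answer: 18 172 172

Derivation:
Op 1: fork(P0) -> P1. 3 ppages; refcounts: pp0:2 pp1:2 pp2:2
Op 2: write(P0, v2, 132). refcount(pp2)=2>1 -> COPY to pp3. 4 ppages; refcounts: pp0:2 pp1:2 pp2:1 pp3:1
Op 3: write(P1, v0, 172). refcount(pp0)=2>1 -> COPY to pp4. 5 ppages; refcounts: pp0:1 pp1:2 pp2:1 pp3:1 pp4:1
Op 4: fork(P1) -> P2. 5 ppages; refcounts: pp0:1 pp1:3 pp2:2 pp3:1 pp4:2
Op 5: read(P2, v0) -> 172. No state change.
P0: v0 -> pp0 = 18
P1: v0 -> pp4 = 172
P2: v0 -> pp4 = 172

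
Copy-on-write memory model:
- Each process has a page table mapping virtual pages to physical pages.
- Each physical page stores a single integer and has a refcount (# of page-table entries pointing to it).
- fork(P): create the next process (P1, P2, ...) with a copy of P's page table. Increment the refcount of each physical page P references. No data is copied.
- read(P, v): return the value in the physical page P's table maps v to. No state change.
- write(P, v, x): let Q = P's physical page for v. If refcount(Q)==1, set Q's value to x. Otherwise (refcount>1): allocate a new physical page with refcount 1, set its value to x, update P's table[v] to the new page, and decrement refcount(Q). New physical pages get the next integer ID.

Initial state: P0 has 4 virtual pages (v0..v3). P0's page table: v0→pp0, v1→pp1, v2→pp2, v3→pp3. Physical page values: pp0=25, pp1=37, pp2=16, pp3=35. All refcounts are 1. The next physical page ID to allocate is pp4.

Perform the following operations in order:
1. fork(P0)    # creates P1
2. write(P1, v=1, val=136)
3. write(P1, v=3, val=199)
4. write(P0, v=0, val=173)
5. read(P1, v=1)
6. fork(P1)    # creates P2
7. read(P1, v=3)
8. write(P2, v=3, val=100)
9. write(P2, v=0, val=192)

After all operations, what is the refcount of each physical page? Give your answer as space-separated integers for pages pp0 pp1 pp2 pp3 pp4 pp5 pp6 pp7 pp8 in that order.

Op 1: fork(P0) -> P1. 4 ppages; refcounts: pp0:2 pp1:2 pp2:2 pp3:2
Op 2: write(P1, v1, 136). refcount(pp1)=2>1 -> COPY to pp4. 5 ppages; refcounts: pp0:2 pp1:1 pp2:2 pp3:2 pp4:1
Op 3: write(P1, v3, 199). refcount(pp3)=2>1 -> COPY to pp5. 6 ppages; refcounts: pp0:2 pp1:1 pp2:2 pp3:1 pp4:1 pp5:1
Op 4: write(P0, v0, 173). refcount(pp0)=2>1 -> COPY to pp6. 7 ppages; refcounts: pp0:1 pp1:1 pp2:2 pp3:1 pp4:1 pp5:1 pp6:1
Op 5: read(P1, v1) -> 136. No state change.
Op 6: fork(P1) -> P2. 7 ppages; refcounts: pp0:2 pp1:1 pp2:3 pp3:1 pp4:2 pp5:2 pp6:1
Op 7: read(P1, v3) -> 199. No state change.
Op 8: write(P2, v3, 100). refcount(pp5)=2>1 -> COPY to pp7. 8 ppages; refcounts: pp0:2 pp1:1 pp2:3 pp3:1 pp4:2 pp5:1 pp6:1 pp7:1
Op 9: write(P2, v0, 192). refcount(pp0)=2>1 -> COPY to pp8. 9 ppages; refcounts: pp0:1 pp1:1 pp2:3 pp3:1 pp4:2 pp5:1 pp6:1 pp7:1 pp8:1

Answer: 1 1 3 1 2 1 1 1 1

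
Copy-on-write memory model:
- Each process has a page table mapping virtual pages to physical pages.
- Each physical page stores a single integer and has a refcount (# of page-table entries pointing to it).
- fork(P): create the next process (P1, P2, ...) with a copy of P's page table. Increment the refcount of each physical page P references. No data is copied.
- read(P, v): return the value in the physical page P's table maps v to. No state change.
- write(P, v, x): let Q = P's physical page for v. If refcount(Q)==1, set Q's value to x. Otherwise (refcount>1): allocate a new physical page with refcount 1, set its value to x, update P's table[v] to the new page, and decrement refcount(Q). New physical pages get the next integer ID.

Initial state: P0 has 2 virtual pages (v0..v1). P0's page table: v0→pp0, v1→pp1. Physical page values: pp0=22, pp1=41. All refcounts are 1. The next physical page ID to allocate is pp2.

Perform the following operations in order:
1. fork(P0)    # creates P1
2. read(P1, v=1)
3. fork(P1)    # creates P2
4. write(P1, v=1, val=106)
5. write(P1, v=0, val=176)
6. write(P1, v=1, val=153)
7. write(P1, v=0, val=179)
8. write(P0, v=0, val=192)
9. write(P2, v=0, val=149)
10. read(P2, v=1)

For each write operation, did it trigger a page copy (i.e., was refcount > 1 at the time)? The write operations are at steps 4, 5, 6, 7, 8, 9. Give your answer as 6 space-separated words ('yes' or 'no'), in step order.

Op 1: fork(P0) -> P1. 2 ppages; refcounts: pp0:2 pp1:2
Op 2: read(P1, v1) -> 41. No state change.
Op 3: fork(P1) -> P2. 2 ppages; refcounts: pp0:3 pp1:3
Op 4: write(P1, v1, 106). refcount(pp1)=3>1 -> COPY to pp2. 3 ppages; refcounts: pp0:3 pp1:2 pp2:1
Op 5: write(P1, v0, 176). refcount(pp0)=3>1 -> COPY to pp3. 4 ppages; refcounts: pp0:2 pp1:2 pp2:1 pp3:1
Op 6: write(P1, v1, 153). refcount(pp2)=1 -> write in place. 4 ppages; refcounts: pp0:2 pp1:2 pp2:1 pp3:1
Op 7: write(P1, v0, 179). refcount(pp3)=1 -> write in place. 4 ppages; refcounts: pp0:2 pp1:2 pp2:1 pp3:1
Op 8: write(P0, v0, 192). refcount(pp0)=2>1 -> COPY to pp4. 5 ppages; refcounts: pp0:1 pp1:2 pp2:1 pp3:1 pp4:1
Op 9: write(P2, v0, 149). refcount(pp0)=1 -> write in place. 5 ppages; refcounts: pp0:1 pp1:2 pp2:1 pp3:1 pp4:1
Op 10: read(P2, v1) -> 41. No state change.

yes yes no no yes no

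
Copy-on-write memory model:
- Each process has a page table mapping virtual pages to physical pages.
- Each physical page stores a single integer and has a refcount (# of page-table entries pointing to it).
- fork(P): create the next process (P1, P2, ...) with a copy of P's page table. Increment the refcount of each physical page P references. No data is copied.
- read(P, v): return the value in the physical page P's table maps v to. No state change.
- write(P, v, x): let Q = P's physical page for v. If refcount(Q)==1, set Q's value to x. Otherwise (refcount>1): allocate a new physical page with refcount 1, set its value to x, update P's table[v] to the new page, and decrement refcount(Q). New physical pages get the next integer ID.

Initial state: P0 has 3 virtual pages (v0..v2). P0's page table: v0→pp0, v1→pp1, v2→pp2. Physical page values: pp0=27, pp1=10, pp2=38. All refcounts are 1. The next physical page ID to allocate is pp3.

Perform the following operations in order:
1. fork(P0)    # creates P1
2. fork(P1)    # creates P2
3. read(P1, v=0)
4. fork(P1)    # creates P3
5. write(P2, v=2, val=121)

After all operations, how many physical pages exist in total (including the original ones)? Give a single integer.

Answer: 4

Derivation:
Op 1: fork(P0) -> P1. 3 ppages; refcounts: pp0:2 pp1:2 pp2:2
Op 2: fork(P1) -> P2. 3 ppages; refcounts: pp0:3 pp1:3 pp2:3
Op 3: read(P1, v0) -> 27. No state change.
Op 4: fork(P1) -> P3. 3 ppages; refcounts: pp0:4 pp1:4 pp2:4
Op 5: write(P2, v2, 121). refcount(pp2)=4>1 -> COPY to pp3. 4 ppages; refcounts: pp0:4 pp1:4 pp2:3 pp3:1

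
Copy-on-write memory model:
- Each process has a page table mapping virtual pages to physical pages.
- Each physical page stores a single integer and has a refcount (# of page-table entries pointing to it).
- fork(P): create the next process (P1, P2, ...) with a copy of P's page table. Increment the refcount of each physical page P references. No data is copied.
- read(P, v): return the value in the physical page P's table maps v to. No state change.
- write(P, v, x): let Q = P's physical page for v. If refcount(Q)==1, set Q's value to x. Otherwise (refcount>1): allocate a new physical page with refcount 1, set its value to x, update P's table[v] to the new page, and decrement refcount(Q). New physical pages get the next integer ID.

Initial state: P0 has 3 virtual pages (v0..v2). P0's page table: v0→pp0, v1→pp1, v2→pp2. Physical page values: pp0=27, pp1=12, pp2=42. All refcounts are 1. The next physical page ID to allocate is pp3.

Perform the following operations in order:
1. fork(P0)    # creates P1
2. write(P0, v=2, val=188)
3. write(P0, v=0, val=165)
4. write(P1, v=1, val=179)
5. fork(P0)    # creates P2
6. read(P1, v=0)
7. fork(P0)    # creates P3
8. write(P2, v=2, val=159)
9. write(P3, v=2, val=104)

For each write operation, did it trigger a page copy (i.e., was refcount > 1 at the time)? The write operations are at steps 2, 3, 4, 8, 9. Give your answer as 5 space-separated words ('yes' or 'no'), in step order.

Op 1: fork(P0) -> P1. 3 ppages; refcounts: pp0:2 pp1:2 pp2:2
Op 2: write(P0, v2, 188). refcount(pp2)=2>1 -> COPY to pp3. 4 ppages; refcounts: pp0:2 pp1:2 pp2:1 pp3:1
Op 3: write(P0, v0, 165). refcount(pp0)=2>1 -> COPY to pp4. 5 ppages; refcounts: pp0:1 pp1:2 pp2:1 pp3:1 pp4:1
Op 4: write(P1, v1, 179). refcount(pp1)=2>1 -> COPY to pp5. 6 ppages; refcounts: pp0:1 pp1:1 pp2:1 pp3:1 pp4:1 pp5:1
Op 5: fork(P0) -> P2. 6 ppages; refcounts: pp0:1 pp1:2 pp2:1 pp3:2 pp4:2 pp5:1
Op 6: read(P1, v0) -> 27. No state change.
Op 7: fork(P0) -> P3. 6 ppages; refcounts: pp0:1 pp1:3 pp2:1 pp3:3 pp4:3 pp5:1
Op 8: write(P2, v2, 159). refcount(pp3)=3>1 -> COPY to pp6. 7 ppages; refcounts: pp0:1 pp1:3 pp2:1 pp3:2 pp4:3 pp5:1 pp6:1
Op 9: write(P3, v2, 104). refcount(pp3)=2>1 -> COPY to pp7. 8 ppages; refcounts: pp0:1 pp1:3 pp2:1 pp3:1 pp4:3 pp5:1 pp6:1 pp7:1

yes yes yes yes yes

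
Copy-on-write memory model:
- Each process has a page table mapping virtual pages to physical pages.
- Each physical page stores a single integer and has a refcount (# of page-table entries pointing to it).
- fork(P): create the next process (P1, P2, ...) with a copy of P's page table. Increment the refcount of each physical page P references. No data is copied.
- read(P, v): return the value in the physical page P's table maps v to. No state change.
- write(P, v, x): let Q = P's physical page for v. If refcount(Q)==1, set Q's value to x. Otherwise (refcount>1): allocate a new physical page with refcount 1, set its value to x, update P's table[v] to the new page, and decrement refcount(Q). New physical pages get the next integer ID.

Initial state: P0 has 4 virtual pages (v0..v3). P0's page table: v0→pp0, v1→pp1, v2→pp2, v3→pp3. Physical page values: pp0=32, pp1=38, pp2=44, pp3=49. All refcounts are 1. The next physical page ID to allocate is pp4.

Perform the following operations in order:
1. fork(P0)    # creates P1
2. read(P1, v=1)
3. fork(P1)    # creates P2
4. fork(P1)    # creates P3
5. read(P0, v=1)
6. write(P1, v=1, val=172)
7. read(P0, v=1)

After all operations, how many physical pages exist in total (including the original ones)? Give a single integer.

Answer: 5

Derivation:
Op 1: fork(P0) -> P1. 4 ppages; refcounts: pp0:2 pp1:2 pp2:2 pp3:2
Op 2: read(P1, v1) -> 38. No state change.
Op 3: fork(P1) -> P2. 4 ppages; refcounts: pp0:3 pp1:3 pp2:3 pp3:3
Op 4: fork(P1) -> P3. 4 ppages; refcounts: pp0:4 pp1:4 pp2:4 pp3:4
Op 5: read(P0, v1) -> 38. No state change.
Op 6: write(P1, v1, 172). refcount(pp1)=4>1 -> COPY to pp4. 5 ppages; refcounts: pp0:4 pp1:3 pp2:4 pp3:4 pp4:1
Op 7: read(P0, v1) -> 38. No state change.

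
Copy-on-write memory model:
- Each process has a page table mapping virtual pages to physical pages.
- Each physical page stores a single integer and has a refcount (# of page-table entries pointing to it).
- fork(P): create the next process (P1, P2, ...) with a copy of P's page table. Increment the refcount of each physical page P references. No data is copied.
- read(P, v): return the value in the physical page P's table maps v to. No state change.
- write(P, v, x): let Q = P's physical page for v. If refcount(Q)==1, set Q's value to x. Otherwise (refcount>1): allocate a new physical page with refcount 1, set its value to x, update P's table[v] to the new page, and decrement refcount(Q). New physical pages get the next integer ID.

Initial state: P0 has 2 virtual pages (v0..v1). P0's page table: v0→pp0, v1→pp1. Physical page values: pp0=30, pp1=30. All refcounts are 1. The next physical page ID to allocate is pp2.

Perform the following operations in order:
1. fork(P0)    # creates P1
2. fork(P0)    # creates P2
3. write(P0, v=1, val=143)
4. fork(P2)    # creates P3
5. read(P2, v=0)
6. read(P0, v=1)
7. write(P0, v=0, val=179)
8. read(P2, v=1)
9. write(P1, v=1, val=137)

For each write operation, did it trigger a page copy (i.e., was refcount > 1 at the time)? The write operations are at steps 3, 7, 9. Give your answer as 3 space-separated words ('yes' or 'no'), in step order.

Op 1: fork(P0) -> P1. 2 ppages; refcounts: pp0:2 pp1:2
Op 2: fork(P0) -> P2. 2 ppages; refcounts: pp0:3 pp1:3
Op 3: write(P0, v1, 143). refcount(pp1)=3>1 -> COPY to pp2. 3 ppages; refcounts: pp0:3 pp1:2 pp2:1
Op 4: fork(P2) -> P3. 3 ppages; refcounts: pp0:4 pp1:3 pp2:1
Op 5: read(P2, v0) -> 30. No state change.
Op 6: read(P0, v1) -> 143. No state change.
Op 7: write(P0, v0, 179). refcount(pp0)=4>1 -> COPY to pp3. 4 ppages; refcounts: pp0:3 pp1:3 pp2:1 pp3:1
Op 8: read(P2, v1) -> 30. No state change.
Op 9: write(P1, v1, 137). refcount(pp1)=3>1 -> COPY to pp4. 5 ppages; refcounts: pp0:3 pp1:2 pp2:1 pp3:1 pp4:1

yes yes yes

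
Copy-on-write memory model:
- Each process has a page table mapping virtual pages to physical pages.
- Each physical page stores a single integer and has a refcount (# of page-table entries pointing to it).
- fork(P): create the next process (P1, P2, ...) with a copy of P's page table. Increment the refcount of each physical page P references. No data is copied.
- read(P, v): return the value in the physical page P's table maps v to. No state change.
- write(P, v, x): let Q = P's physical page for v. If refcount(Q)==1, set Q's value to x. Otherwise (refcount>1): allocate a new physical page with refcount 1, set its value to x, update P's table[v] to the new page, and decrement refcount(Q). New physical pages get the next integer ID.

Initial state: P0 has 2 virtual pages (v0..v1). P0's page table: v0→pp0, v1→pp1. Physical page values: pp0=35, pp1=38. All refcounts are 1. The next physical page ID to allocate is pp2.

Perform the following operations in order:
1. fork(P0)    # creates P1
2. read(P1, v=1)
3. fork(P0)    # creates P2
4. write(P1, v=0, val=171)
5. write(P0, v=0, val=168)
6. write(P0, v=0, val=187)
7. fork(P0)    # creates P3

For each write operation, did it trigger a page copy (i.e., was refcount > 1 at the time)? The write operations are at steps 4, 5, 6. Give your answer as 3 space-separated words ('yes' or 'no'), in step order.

Op 1: fork(P0) -> P1. 2 ppages; refcounts: pp0:2 pp1:2
Op 2: read(P1, v1) -> 38. No state change.
Op 3: fork(P0) -> P2. 2 ppages; refcounts: pp0:3 pp1:3
Op 4: write(P1, v0, 171). refcount(pp0)=3>1 -> COPY to pp2. 3 ppages; refcounts: pp0:2 pp1:3 pp2:1
Op 5: write(P0, v0, 168). refcount(pp0)=2>1 -> COPY to pp3. 4 ppages; refcounts: pp0:1 pp1:3 pp2:1 pp3:1
Op 6: write(P0, v0, 187). refcount(pp3)=1 -> write in place. 4 ppages; refcounts: pp0:1 pp1:3 pp2:1 pp3:1
Op 7: fork(P0) -> P3. 4 ppages; refcounts: pp0:1 pp1:4 pp2:1 pp3:2

yes yes no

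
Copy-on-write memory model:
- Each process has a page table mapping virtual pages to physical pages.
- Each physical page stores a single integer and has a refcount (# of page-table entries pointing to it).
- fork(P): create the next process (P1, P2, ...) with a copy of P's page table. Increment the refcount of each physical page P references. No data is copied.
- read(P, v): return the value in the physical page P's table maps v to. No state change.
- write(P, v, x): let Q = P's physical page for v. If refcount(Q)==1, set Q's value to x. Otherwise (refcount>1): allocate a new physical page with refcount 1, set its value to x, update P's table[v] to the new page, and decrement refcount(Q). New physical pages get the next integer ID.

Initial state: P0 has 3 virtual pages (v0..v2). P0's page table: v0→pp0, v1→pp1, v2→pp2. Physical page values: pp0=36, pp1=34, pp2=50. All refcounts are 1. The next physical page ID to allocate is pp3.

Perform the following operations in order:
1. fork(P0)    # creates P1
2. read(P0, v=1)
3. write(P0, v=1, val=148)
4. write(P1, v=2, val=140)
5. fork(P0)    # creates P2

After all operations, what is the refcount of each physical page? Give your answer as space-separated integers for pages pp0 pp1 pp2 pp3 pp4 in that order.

Answer: 3 1 2 2 1

Derivation:
Op 1: fork(P0) -> P1. 3 ppages; refcounts: pp0:2 pp1:2 pp2:2
Op 2: read(P0, v1) -> 34. No state change.
Op 3: write(P0, v1, 148). refcount(pp1)=2>1 -> COPY to pp3. 4 ppages; refcounts: pp0:2 pp1:1 pp2:2 pp3:1
Op 4: write(P1, v2, 140). refcount(pp2)=2>1 -> COPY to pp4. 5 ppages; refcounts: pp0:2 pp1:1 pp2:1 pp3:1 pp4:1
Op 5: fork(P0) -> P2. 5 ppages; refcounts: pp0:3 pp1:1 pp2:2 pp3:2 pp4:1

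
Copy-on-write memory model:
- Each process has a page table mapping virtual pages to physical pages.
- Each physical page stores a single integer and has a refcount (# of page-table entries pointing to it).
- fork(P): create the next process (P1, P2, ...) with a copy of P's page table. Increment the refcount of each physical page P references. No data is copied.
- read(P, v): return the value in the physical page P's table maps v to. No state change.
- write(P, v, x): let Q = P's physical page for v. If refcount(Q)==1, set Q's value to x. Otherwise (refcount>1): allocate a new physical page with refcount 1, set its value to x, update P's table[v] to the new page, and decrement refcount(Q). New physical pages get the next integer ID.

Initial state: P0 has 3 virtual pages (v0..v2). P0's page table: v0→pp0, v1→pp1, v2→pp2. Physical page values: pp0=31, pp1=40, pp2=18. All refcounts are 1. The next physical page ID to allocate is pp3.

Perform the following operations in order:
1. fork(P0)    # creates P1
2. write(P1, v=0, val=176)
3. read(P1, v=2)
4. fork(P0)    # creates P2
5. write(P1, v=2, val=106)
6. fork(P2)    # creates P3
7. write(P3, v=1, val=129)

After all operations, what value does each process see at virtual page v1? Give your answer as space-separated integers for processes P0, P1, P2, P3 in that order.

Answer: 40 40 40 129

Derivation:
Op 1: fork(P0) -> P1. 3 ppages; refcounts: pp0:2 pp1:2 pp2:2
Op 2: write(P1, v0, 176). refcount(pp0)=2>1 -> COPY to pp3. 4 ppages; refcounts: pp0:1 pp1:2 pp2:2 pp3:1
Op 3: read(P1, v2) -> 18. No state change.
Op 4: fork(P0) -> P2. 4 ppages; refcounts: pp0:2 pp1:3 pp2:3 pp3:1
Op 5: write(P1, v2, 106). refcount(pp2)=3>1 -> COPY to pp4. 5 ppages; refcounts: pp0:2 pp1:3 pp2:2 pp3:1 pp4:1
Op 6: fork(P2) -> P3. 5 ppages; refcounts: pp0:3 pp1:4 pp2:3 pp3:1 pp4:1
Op 7: write(P3, v1, 129). refcount(pp1)=4>1 -> COPY to pp5. 6 ppages; refcounts: pp0:3 pp1:3 pp2:3 pp3:1 pp4:1 pp5:1
P0: v1 -> pp1 = 40
P1: v1 -> pp1 = 40
P2: v1 -> pp1 = 40
P3: v1 -> pp5 = 129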